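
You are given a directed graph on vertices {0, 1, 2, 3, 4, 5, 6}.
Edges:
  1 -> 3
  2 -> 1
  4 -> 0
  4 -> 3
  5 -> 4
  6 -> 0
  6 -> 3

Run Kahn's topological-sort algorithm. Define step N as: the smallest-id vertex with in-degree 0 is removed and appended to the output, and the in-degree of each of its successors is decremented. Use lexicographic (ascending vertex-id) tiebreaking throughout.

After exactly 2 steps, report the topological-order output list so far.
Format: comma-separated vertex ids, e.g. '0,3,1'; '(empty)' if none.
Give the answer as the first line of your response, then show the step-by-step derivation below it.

2,1

step 1: output 2; order=[2]; indeg=(2,0,0,3,1,0,0)
step 2: output 1; order=[2,1]; indeg=(2,0,0,2,1,0,0)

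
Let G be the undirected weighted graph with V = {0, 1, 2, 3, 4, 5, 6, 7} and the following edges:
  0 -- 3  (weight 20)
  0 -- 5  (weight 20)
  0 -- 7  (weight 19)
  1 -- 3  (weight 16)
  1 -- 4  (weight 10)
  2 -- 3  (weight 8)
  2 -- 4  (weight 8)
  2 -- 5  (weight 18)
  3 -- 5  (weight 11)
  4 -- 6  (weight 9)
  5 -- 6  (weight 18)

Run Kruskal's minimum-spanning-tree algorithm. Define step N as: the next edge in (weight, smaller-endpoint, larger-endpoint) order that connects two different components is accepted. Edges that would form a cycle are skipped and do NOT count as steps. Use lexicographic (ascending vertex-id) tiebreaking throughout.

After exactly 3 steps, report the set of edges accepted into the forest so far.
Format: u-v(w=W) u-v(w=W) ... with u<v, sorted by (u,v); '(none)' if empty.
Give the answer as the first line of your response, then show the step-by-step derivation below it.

2-3(w=8) 2-4(w=8) 4-6(w=9)

step 1: add edge 2-3 (w=8); MST = {2-3(w=8)}
step 2: add edge 2-4 (w=8); MST = {2-3(w=8) 2-4(w=8)}
step 3: add edge 4-6 (w=9); MST = {2-3(w=8) 2-4(w=8) 4-6(w=9)}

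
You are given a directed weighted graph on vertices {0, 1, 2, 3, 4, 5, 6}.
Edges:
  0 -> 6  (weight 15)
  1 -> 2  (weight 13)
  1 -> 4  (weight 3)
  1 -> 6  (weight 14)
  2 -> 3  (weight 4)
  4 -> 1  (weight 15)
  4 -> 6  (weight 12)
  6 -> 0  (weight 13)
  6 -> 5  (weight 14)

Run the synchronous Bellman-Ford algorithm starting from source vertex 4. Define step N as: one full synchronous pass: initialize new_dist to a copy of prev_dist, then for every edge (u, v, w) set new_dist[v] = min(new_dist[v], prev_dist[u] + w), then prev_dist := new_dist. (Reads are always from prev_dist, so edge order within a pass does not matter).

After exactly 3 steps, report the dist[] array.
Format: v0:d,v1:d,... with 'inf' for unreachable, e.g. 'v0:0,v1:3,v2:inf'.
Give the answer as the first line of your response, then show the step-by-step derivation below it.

v0:25,v1:15,v2:28,v3:32,v4:0,v5:26,v6:12

step 1: dist = v0:inf,v1:15,v2:inf,v3:inf,v4:0,v5:inf,v6:12
step 2: dist = v0:25,v1:15,v2:28,v3:inf,v4:0,v5:26,v6:12
step 3: dist = v0:25,v1:15,v2:28,v3:32,v4:0,v5:26,v6:12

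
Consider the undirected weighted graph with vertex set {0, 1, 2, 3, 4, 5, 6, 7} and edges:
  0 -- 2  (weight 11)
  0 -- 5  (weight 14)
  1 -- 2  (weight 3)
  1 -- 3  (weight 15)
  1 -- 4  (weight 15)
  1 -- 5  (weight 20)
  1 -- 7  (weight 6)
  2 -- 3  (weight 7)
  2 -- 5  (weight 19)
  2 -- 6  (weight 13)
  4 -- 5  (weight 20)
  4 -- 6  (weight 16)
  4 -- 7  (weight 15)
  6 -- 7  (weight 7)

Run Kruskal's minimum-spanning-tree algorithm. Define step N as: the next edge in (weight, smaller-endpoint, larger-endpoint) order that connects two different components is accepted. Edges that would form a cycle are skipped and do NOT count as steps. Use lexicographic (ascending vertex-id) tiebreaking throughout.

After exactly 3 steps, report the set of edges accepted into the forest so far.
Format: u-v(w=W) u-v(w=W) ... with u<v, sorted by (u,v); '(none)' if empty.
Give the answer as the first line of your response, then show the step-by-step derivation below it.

1-2(w=3) 1-7(w=6) 2-3(w=7)

step 1: add edge 1-2 (w=3); MST = {1-2(w=3)}
step 2: add edge 1-7 (w=6); MST = {1-2(w=3) 1-7(w=6)}
step 3: add edge 2-3 (w=7); MST = {1-2(w=3) 1-7(w=6) 2-3(w=7)}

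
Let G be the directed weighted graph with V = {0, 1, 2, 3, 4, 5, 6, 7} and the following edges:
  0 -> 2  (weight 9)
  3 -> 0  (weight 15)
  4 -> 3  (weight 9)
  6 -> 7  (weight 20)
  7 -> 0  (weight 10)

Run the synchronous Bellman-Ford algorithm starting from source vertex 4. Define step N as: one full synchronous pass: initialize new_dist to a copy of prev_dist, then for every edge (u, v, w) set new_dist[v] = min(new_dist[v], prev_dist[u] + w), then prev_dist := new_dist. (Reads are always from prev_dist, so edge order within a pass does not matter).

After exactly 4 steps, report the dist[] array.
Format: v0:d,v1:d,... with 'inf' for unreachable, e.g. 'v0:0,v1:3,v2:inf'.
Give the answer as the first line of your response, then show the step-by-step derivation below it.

v0:24,v1:inf,v2:33,v3:9,v4:0,v5:inf,v6:inf,v7:inf

step 1: dist = v0:inf,v1:inf,v2:inf,v3:9,v4:0,v5:inf,v6:inf,v7:inf
step 2: dist = v0:24,v1:inf,v2:inf,v3:9,v4:0,v5:inf,v6:inf,v7:inf
step 3: dist = v0:24,v1:inf,v2:33,v3:9,v4:0,v5:inf,v6:inf,v7:inf
step 4: dist = v0:24,v1:inf,v2:33,v3:9,v4:0,v5:inf,v6:inf,v7:inf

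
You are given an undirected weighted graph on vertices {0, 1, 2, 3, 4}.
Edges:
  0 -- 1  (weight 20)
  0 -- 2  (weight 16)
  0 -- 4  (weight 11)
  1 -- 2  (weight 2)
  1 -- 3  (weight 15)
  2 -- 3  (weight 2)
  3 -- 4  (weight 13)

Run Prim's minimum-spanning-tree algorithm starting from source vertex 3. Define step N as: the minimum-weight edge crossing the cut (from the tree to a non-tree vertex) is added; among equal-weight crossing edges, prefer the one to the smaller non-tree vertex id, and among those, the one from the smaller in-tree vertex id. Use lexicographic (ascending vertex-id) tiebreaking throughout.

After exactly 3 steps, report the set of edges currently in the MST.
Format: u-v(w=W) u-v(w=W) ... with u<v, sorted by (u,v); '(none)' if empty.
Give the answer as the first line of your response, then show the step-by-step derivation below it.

1-2(w=2) 2-3(w=2) 3-4(w=13)

step 1: add edge 2-3 (w=2); MST = {2-3(w=2)}
step 2: add edge 1-2 (w=2); MST = {1-2(w=2) 2-3(w=2)}
step 3: add edge 3-4 (w=13); MST = {1-2(w=2) 2-3(w=2) 3-4(w=13)}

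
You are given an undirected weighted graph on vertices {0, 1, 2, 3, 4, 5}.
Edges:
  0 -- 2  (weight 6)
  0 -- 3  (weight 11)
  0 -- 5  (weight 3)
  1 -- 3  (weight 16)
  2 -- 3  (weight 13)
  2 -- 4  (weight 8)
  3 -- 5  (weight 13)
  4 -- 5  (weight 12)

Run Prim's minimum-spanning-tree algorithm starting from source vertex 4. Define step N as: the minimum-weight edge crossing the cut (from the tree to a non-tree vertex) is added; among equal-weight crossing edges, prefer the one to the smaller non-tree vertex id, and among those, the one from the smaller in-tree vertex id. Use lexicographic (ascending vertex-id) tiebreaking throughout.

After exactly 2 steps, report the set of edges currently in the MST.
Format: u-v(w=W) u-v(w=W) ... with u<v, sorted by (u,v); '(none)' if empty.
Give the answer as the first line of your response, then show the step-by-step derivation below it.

0-2(w=6) 2-4(w=8)

step 1: add edge 2-4 (w=8); MST = {2-4(w=8)}
step 2: add edge 0-2 (w=6); MST = {0-2(w=6) 2-4(w=8)}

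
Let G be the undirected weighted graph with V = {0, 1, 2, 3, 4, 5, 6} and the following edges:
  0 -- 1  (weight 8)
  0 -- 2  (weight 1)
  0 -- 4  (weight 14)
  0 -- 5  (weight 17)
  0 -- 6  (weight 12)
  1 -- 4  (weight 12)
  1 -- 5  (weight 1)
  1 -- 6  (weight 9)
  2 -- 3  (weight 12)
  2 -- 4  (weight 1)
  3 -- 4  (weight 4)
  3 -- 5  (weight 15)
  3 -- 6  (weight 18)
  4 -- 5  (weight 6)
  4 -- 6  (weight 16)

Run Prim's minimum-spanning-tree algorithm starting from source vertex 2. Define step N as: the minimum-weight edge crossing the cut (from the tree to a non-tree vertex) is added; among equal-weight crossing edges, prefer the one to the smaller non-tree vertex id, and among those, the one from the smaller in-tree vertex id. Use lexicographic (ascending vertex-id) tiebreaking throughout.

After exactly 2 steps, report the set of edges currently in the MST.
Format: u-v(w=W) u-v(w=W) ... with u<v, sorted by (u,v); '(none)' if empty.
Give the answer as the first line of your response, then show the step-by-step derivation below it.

0-2(w=1) 2-4(w=1)

step 1: add edge 0-2 (w=1); MST = {0-2(w=1)}
step 2: add edge 2-4 (w=1); MST = {0-2(w=1) 2-4(w=1)}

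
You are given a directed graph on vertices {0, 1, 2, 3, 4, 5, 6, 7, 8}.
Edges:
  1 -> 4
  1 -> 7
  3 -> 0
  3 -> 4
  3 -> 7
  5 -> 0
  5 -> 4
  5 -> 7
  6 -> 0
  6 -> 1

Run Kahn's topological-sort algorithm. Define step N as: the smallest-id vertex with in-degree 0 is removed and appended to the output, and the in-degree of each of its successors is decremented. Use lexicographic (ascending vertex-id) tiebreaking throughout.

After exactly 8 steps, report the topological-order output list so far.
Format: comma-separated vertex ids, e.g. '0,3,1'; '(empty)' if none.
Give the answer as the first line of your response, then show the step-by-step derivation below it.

2,3,5,6,0,1,4,7

step 1: output 2; order=[2]; indeg=(3,1,0,0,3,0,0,3,0)
step 2: output 3; order=[2,3]; indeg=(2,1,0,0,2,0,0,2,0)
step 3: output 5; order=[2,3,5]; indeg=(1,1,0,0,1,0,0,1,0)
step 4: output 6; order=[2,3,5,6]; indeg=(0,0,0,0,1,0,0,1,0)
step 5: output 0; order=[2,3,5,6,0]; indeg=(0,0,0,0,1,0,0,1,0)
step 6: output 1; order=[2,3,5,6,0,1]; indeg=(0,0,0,0,0,0,0,0,0)
step 7: output 4; order=[2,3,5,6,0,1,4]; indeg=(0,0,0,0,0,0,0,0,0)
step 8: output 7; order=[2,3,5,6,0,1,4,7]; indeg=(0,0,0,0,0,0,0,0,0)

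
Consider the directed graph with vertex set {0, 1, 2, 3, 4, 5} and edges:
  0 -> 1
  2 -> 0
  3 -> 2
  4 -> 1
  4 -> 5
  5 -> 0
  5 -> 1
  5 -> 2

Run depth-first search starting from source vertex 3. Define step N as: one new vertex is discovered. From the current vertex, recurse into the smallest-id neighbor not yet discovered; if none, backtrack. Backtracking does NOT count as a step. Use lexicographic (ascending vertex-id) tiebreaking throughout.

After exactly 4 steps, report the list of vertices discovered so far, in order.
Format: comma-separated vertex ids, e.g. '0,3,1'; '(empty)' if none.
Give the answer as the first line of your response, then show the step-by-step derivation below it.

3,2,0,1

step 1: discover 3; path=3; order=3
step 2: discover 2; path=3>2; order=3,2
step 3: discover 0; path=3>2>0; order=3,2,0
step 4: discover 1; path=3>2>0>1; order=3,2,0,1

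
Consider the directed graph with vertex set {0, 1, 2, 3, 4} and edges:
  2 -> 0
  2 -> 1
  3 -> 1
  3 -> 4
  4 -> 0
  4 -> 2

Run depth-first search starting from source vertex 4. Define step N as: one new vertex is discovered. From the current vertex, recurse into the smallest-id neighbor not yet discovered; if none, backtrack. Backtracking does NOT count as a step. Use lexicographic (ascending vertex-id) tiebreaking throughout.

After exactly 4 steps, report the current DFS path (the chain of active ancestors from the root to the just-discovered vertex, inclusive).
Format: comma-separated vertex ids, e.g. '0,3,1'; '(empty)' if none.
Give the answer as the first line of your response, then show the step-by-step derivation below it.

4,2,1

step 1: discover 4; path=4; order=4
step 2: discover 0; path=4>0; order=4,0
step 3: discover 2; path=4>2; order=4,0,2
step 4: discover 1; path=4>2>1; order=4,0,2,1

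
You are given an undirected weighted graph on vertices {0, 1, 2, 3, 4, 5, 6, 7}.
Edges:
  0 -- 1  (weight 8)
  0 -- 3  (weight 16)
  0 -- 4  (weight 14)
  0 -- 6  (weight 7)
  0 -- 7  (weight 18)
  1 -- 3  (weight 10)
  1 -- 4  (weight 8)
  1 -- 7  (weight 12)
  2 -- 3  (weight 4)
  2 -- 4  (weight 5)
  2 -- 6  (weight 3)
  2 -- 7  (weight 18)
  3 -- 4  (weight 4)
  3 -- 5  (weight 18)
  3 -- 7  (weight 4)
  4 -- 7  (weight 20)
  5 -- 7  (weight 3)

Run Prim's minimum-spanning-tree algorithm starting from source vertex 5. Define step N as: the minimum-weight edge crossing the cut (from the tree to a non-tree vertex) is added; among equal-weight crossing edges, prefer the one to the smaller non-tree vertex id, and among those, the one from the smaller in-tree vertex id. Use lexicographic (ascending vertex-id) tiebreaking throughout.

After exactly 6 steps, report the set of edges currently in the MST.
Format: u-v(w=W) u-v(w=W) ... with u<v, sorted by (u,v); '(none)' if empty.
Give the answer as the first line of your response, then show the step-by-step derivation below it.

0-6(w=7) 2-3(w=4) 2-6(w=3) 3-4(w=4) 3-7(w=4) 5-7(w=3)

step 1: add edge 5-7 (w=3); MST = {5-7(w=3)}
step 2: add edge 3-7 (w=4); MST = {3-7(w=4) 5-7(w=3)}
step 3: add edge 2-3 (w=4); MST = {2-3(w=4) 3-7(w=4) 5-7(w=3)}
step 4: add edge 2-6 (w=3); MST = {2-3(w=4) 2-6(w=3) 3-7(w=4) 5-7(w=3)}
step 5: add edge 3-4 (w=4); MST = {2-3(w=4) 2-6(w=3) 3-4(w=4) 3-7(w=4) 5-7(w=3)}
step 6: add edge 0-6 (w=7); MST = {0-6(w=7) 2-3(w=4) 2-6(w=3) 3-4(w=4) 3-7(w=4) 5-7(w=3)}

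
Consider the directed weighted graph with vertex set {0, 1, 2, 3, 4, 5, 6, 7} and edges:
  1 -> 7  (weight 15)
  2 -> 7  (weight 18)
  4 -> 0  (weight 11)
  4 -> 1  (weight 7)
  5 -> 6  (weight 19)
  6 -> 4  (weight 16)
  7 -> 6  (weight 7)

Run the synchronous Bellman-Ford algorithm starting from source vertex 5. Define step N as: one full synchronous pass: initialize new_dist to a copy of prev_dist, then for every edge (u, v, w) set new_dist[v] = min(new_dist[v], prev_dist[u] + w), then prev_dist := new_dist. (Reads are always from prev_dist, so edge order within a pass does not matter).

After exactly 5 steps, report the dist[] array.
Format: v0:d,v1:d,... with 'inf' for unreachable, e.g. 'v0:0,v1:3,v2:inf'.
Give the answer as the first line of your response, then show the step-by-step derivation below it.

v0:46,v1:42,v2:inf,v3:inf,v4:35,v5:0,v6:19,v7:57

step 1: dist = v0:inf,v1:inf,v2:inf,v3:inf,v4:inf,v5:0,v6:19,v7:inf
step 2: dist = v0:inf,v1:inf,v2:inf,v3:inf,v4:35,v5:0,v6:19,v7:inf
step 3: dist = v0:46,v1:42,v2:inf,v3:inf,v4:35,v5:0,v6:19,v7:inf
step 4: dist = v0:46,v1:42,v2:inf,v3:inf,v4:35,v5:0,v6:19,v7:57
step 5: dist = v0:46,v1:42,v2:inf,v3:inf,v4:35,v5:0,v6:19,v7:57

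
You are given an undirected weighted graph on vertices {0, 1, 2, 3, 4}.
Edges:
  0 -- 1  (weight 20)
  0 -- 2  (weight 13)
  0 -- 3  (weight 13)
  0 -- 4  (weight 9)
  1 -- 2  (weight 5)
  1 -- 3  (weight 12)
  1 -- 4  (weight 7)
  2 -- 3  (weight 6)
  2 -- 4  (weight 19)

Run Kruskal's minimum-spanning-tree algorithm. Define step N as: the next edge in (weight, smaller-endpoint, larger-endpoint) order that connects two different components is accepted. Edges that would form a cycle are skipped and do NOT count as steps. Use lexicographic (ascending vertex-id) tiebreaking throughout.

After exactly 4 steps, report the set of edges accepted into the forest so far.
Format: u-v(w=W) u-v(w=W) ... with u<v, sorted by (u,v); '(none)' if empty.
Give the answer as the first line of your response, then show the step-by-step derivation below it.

0-4(w=9) 1-2(w=5) 1-4(w=7) 2-3(w=6)

step 1: add edge 1-2 (w=5); MST = {1-2(w=5)}
step 2: add edge 2-3 (w=6); MST = {1-2(w=5) 2-3(w=6)}
step 3: add edge 1-4 (w=7); MST = {1-2(w=5) 1-4(w=7) 2-3(w=6)}
step 4: add edge 0-4 (w=9); MST = {0-4(w=9) 1-2(w=5) 1-4(w=7) 2-3(w=6)}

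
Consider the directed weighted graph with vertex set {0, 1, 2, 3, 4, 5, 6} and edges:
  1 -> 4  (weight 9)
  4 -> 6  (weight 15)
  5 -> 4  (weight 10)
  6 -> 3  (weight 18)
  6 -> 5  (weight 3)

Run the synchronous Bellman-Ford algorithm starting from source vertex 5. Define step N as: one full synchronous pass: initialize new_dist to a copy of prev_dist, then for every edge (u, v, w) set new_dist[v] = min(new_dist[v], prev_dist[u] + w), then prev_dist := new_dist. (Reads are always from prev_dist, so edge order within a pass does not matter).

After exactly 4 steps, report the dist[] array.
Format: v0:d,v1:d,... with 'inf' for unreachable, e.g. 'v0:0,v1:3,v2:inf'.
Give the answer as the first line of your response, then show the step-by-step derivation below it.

v0:inf,v1:inf,v2:inf,v3:43,v4:10,v5:0,v6:25

step 1: dist = v0:inf,v1:inf,v2:inf,v3:inf,v4:10,v5:0,v6:inf
step 2: dist = v0:inf,v1:inf,v2:inf,v3:inf,v4:10,v5:0,v6:25
step 3: dist = v0:inf,v1:inf,v2:inf,v3:43,v4:10,v5:0,v6:25
step 4: dist = v0:inf,v1:inf,v2:inf,v3:43,v4:10,v5:0,v6:25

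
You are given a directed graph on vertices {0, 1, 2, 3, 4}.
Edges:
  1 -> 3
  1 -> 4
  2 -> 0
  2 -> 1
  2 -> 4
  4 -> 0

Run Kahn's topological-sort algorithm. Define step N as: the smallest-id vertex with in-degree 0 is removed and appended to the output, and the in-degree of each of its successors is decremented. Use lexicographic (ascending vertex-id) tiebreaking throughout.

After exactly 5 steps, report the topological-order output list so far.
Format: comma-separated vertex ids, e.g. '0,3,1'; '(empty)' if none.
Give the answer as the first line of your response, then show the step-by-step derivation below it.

2,1,3,4,0

step 1: output 2; order=[2]; indeg=(1,0,0,1,1)
step 2: output 1; order=[2,1]; indeg=(1,0,0,0,0)
step 3: output 3; order=[2,1,3]; indeg=(1,0,0,0,0)
step 4: output 4; order=[2,1,3,4]; indeg=(0,0,0,0,0)
step 5: output 0; order=[2,1,3,4,0]; indeg=(0,0,0,0,0)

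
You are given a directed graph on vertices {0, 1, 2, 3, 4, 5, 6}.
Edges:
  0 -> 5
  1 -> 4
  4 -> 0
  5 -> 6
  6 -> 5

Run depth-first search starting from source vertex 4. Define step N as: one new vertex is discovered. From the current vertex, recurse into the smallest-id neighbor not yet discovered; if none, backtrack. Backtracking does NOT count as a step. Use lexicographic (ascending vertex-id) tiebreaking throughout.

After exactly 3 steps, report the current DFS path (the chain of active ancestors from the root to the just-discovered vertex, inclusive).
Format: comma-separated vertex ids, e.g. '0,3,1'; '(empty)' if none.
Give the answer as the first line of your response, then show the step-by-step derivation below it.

4,0,5

step 1: discover 4; path=4; order=4
step 2: discover 0; path=4>0; order=4,0
step 3: discover 5; path=4>0>5; order=4,0,5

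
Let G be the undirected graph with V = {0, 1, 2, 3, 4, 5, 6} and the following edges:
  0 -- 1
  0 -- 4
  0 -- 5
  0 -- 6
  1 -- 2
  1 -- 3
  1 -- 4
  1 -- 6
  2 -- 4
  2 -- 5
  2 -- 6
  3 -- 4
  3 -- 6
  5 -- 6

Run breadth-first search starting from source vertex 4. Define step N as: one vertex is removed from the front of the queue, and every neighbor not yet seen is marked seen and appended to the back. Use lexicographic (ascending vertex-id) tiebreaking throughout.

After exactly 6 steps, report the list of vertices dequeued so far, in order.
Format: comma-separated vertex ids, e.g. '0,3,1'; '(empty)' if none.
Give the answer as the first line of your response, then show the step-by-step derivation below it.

4,0,1,2,3,5

step 1: dequeue 4; queue=[0,1,2,3]; order=4
step 2: dequeue 0; queue=[1,2,3,5,6]; order=4,0
step 3: dequeue 1; queue=[2,3,5,6]; order=4,0,1
step 4: dequeue 2; queue=[3,5,6]; order=4,0,1,2
step 5: dequeue 3; queue=[5,6]; order=4,0,1,2,3
step 6: dequeue 5; queue=[6]; order=4,0,1,2,3,5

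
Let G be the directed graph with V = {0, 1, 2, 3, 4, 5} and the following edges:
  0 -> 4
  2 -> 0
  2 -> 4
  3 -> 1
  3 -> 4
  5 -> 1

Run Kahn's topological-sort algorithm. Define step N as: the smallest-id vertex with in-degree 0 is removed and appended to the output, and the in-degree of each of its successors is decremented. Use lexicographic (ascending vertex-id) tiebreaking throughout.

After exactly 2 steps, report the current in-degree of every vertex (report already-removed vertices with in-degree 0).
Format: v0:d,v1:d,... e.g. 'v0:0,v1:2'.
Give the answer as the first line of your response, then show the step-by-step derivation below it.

v0:0,v1:2,v2:0,v3:0,v4:1,v5:0

step 1: output 2; order=[2]; indeg=(0,2,0,0,2,0)
step 2: output 0; order=[2,0]; indeg=(0,2,0,0,1,0)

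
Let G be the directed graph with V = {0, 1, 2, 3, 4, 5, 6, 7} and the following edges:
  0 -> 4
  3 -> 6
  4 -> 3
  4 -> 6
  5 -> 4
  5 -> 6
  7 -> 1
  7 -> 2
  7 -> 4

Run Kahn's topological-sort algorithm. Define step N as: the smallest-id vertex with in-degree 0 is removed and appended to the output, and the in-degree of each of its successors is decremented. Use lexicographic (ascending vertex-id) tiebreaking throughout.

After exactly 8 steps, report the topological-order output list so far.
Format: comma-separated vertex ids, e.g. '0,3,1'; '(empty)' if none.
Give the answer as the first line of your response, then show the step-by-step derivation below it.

0,5,7,1,2,4,3,6

step 1: output 0; order=[0]; indeg=(0,1,1,1,2,0,3,0)
step 2: output 5; order=[0,5]; indeg=(0,1,1,1,1,0,2,0)
step 3: output 7; order=[0,5,7]; indeg=(0,0,0,1,0,0,2,0)
step 4: output 1; order=[0,5,7,1]; indeg=(0,0,0,1,0,0,2,0)
step 5: output 2; order=[0,5,7,1,2]; indeg=(0,0,0,1,0,0,2,0)
step 6: output 4; order=[0,5,7,1,2,4]; indeg=(0,0,0,0,0,0,1,0)
step 7: output 3; order=[0,5,7,1,2,4,3]; indeg=(0,0,0,0,0,0,0,0)
step 8: output 6; order=[0,5,7,1,2,4,3,6]; indeg=(0,0,0,0,0,0,0,0)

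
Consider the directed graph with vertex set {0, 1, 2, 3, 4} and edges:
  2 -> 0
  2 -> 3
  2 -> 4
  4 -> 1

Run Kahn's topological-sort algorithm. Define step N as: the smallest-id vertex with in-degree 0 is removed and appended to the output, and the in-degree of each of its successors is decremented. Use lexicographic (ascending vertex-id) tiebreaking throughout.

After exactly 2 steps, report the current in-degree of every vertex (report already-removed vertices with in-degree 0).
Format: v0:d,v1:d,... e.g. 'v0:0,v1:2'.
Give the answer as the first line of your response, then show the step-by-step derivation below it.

v0:0,v1:1,v2:0,v3:0,v4:0

step 1: output 2; order=[2]; indeg=(0,1,0,0,0)
step 2: output 0; order=[2,0]; indeg=(0,1,0,0,0)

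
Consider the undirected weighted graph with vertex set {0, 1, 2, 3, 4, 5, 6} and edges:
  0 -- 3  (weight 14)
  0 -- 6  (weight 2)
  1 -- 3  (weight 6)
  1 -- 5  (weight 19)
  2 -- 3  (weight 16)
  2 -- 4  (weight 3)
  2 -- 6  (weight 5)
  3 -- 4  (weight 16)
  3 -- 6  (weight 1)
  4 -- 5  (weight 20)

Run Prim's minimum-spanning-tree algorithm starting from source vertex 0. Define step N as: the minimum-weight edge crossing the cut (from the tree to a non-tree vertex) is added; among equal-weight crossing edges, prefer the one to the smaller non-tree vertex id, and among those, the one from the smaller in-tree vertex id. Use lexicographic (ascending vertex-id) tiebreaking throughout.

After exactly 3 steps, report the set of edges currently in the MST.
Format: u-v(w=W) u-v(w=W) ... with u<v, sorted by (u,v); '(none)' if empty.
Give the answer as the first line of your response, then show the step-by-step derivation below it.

0-6(w=2) 2-6(w=5) 3-6(w=1)

step 1: add edge 0-6 (w=2); MST = {0-6(w=2)}
step 2: add edge 3-6 (w=1); MST = {0-6(w=2) 3-6(w=1)}
step 3: add edge 2-6 (w=5); MST = {0-6(w=2) 2-6(w=5) 3-6(w=1)}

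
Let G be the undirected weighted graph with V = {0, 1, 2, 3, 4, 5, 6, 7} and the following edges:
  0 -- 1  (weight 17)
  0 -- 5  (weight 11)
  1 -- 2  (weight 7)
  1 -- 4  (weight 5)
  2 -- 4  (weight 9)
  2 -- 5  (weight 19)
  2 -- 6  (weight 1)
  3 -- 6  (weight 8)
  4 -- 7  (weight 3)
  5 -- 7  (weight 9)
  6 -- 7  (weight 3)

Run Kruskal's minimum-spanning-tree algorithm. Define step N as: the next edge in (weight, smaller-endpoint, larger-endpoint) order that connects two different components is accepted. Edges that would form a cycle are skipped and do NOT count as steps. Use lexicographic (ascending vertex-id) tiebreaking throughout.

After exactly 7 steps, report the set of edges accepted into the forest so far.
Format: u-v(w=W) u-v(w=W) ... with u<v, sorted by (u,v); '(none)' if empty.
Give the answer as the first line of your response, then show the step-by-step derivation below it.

0-5(w=11) 1-4(w=5) 2-6(w=1) 3-6(w=8) 4-7(w=3) 5-7(w=9) 6-7(w=3)

step 1: add edge 2-6 (w=1); MST = {2-6(w=1)}
step 2: add edge 4-7 (w=3); MST = {2-6(w=1) 4-7(w=3)}
step 3: add edge 6-7 (w=3); MST = {2-6(w=1) 4-7(w=3) 6-7(w=3)}
step 4: add edge 1-4 (w=5); MST = {1-4(w=5) 2-6(w=1) 4-7(w=3) 6-7(w=3)}
step 5: add edge 3-6 (w=8); MST = {1-4(w=5) 2-6(w=1) 3-6(w=8) 4-7(w=3) 6-7(w=3)}
step 6: add edge 5-7 (w=9); MST = {1-4(w=5) 2-6(w=1) 3-6(w=8) 4-7(w=3) 5-7(w=9) 6-7(w=3)}
step 7: add edge 0-5 (w=11); MST = {0-5(w=11) 1-4(w=5) 2-6(w=1) 3-6(w=8) 4-7(w=3) 5-7(w=9) 6-7(w=3)}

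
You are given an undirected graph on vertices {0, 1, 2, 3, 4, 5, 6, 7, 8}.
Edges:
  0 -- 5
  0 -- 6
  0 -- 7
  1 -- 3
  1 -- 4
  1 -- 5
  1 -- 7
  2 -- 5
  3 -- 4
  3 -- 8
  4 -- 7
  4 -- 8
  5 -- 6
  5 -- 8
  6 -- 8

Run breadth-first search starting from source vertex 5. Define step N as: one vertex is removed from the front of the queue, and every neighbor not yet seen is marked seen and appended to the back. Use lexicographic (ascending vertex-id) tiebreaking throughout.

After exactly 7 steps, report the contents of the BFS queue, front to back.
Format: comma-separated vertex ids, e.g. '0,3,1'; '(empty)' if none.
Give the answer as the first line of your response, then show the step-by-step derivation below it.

3,4

step 1: dequeue 5; queue=[0,1,2,6,8]; order=5
step 2: dequeue 0; queue=[1,2,6,8,7]; order=5,0
step 3: dequeue 1; queue=[2,6,8,7,3,4]; order=5,0,1
step 4: dequeue 2; queue=[6,8,7,3,4]; order=5,0,1,2
step 5: dequeue 6; queue=[8,7,3,4]; order=5,0,1,2,6
step 6: dequeue 8; queue=[7,3,4]; order=5,0,1,2,6,8
step 7: dequeue 7; queue=[3,4]; order=5,0,1,2,6,8,7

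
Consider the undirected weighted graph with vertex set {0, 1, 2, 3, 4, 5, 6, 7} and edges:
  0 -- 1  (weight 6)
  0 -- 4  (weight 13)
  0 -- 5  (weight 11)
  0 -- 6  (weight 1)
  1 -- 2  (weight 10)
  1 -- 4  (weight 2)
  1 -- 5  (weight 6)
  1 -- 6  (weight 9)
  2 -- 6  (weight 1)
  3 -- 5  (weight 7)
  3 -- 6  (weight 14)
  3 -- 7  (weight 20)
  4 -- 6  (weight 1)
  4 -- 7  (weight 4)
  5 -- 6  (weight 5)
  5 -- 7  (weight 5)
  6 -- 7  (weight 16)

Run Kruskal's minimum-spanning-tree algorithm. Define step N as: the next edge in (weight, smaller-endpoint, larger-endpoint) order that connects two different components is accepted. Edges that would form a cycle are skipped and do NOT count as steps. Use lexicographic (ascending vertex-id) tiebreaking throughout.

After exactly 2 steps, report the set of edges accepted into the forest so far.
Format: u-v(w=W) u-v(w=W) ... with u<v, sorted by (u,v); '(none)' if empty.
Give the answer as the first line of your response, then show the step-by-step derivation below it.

0-6(w=1) 2-6(w=1)

step 1: add edge 0-6 (w=1); MST = {0-6(w=1)}
step 2: add edge 2-6 (w=1); MST = {0-6(w=1) 2-6(w=1)}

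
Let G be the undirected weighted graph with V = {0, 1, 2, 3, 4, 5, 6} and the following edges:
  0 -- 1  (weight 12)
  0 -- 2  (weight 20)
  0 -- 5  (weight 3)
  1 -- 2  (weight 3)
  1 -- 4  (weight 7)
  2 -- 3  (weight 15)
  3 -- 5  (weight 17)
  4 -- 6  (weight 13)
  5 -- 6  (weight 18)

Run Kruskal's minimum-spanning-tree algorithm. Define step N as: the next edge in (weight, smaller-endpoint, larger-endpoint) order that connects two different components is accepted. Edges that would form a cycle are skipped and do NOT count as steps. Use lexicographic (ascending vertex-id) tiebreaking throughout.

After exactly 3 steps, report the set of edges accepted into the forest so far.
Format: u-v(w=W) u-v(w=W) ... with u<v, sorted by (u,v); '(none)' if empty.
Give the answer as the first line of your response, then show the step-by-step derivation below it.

0-5(w=3) 1-2(w=3) 1-4(w=7)

step 1: add edge 0-5 (w=3); MST = {0-5(w=3)}
step 2: add edge 1-2 (w=3); MST = {0-5(w=3) 1-2(w=3)}
step 3: add edge 1-4 (w=7); MST = {0-5(w=3) 1-2(w=3) 1-4(w=7)}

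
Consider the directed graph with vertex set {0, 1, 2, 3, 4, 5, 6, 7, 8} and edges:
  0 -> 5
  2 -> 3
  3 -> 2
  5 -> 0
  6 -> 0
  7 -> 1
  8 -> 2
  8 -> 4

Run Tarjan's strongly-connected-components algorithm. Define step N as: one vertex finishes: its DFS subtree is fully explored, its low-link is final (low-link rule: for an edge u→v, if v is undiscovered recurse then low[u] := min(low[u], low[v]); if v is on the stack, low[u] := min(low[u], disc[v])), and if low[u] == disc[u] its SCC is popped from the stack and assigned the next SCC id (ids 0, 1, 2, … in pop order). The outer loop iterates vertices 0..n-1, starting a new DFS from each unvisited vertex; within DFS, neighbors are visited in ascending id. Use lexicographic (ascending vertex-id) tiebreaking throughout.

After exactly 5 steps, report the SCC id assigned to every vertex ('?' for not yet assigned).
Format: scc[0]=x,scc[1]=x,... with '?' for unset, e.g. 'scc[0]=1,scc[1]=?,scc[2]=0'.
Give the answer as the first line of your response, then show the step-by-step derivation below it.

scc[0]=0,scc[1]=1,scc[2]=2,scc[3]=2,scc[4]=?,scc[5]=0,scc[6]=?,scc[7]=?,scc[8]=?

step 1: low=(low[0]=0,low[1]=?,low[2]=?,low[3]=?,low[4]=?,low[5]=0,low[6]=?,low[7]=?,low[8]=?); scc=(scc[0]=?,scc[1]=?,scc[2]=?,scc[3]=?,scc[4]=?,scc[5]=?,scc[6]=?,scc[7]=?,scc[8]=?)
step 2: low=(low[0]=0,low[1]=?,low[2]=?,low[3]=?,low[4]=?,low[5]=0,low[6]=?,low[7]=?,low[8]=?); scc=(scc[0]=0,scc[1]=?,scc[2]=?,scc[3]=?,scc[4]=?,scc[5]=0,scc[6]=?,scc[7]=?,scc[8]=?)
step 3: low=(low[0]=0,low[1]=2,low[2]=?,low[3]=?,low[4]=?,low[5]=0,low[6]=?,low[7]=?,low[8]=?); scc=(scc[0]=0,scc[1]=1,scc[2]=?,scc[3]=?,scc[4]=?,scc[5]=0,scc[6]=?,scc[7]=?,scc[8]=?)
step 4: low=(low[0]=0,low[1]=2,low[2]=3,low[3]=3,low[4]=?,low[5]=0,low[6]=?,low[7]=?,low[8]=?); scc=(scc[0]=0,scc[1]=1,scc[2]=?,scc[3]=?,scc[4]=?,scc[5]=0,scc[6]=?,scc[7]=?,scc[8]=?)
step 5: low=(low[0]=0,low[1]=2,low[2]=3,low[3]=3,low[4]=?,low[5]=0,low[6]=?,low[7]=?,low[8]=?); scc=(scc[0]=0,scc[1]=1,scc[2]=2,scc[3]=2,scc[4]=?,scc[5]=0,scc[6]=?,scc[7]=?,scc[8]=?)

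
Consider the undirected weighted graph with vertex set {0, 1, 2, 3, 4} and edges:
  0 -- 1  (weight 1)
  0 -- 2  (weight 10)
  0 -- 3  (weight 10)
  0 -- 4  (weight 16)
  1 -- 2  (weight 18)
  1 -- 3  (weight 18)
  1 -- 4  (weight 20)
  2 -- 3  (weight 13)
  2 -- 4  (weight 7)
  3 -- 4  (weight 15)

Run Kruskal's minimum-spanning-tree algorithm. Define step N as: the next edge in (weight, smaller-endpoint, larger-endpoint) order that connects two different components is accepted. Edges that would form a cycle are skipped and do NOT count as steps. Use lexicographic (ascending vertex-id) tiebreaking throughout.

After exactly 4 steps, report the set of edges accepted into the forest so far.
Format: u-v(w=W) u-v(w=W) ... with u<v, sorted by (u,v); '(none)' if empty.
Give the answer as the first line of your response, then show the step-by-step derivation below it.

0-1(w=1) 0-2(w=10) 0-3(w=10) 2-4(w=7)

step 1: add edge 0-1 (w=1); MST = {0-1(w=1)}
step 2: add edge 2-4 (w=7); MST = {0-1(w=1) 2-4(w=7)}
step 3: add edge 0-2 (w=10); MST = {0-1(w=1) 0-2(w=10) 2-4(w=7)}
step 4: add edge 0-3 (w=10); MST = {0-1(w=1) 0-2(w=10) 0-3(w=10) 2-4(w=7)}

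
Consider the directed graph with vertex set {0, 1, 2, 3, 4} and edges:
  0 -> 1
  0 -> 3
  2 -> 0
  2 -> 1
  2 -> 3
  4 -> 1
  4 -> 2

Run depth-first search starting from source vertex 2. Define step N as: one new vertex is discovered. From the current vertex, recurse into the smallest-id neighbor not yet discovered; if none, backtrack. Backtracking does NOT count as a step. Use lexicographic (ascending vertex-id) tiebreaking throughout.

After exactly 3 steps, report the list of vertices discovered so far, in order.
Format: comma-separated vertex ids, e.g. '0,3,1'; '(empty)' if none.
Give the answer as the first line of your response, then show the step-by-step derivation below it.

2,0,1

step 1: discover 2; path=2; order=2
step 2: discover 0; path=2>0; order=2,0
step 3: discover 1; path=2>0>1; order=2,0,1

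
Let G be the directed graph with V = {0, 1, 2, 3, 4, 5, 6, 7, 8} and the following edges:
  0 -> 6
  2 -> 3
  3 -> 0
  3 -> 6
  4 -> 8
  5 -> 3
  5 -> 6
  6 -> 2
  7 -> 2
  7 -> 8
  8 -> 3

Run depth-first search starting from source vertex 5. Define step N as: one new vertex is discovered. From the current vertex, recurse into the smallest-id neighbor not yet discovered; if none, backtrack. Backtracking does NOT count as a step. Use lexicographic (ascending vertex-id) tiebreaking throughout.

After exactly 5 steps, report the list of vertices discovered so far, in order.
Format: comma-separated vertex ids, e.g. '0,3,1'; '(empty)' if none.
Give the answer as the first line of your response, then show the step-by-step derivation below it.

5,3,0,6,2

step 1: discover 5; path=5; order=5
step 2: discover 3; path=5>3; order=5,3
step 3: discover 0; path=5>3>0; order=5,3,0
step 4: discover 6; path=5>3>0>6; order=5,3,0,6
step 5: discover 2; path=5>3>0>6>2; order=5,3,0,6,2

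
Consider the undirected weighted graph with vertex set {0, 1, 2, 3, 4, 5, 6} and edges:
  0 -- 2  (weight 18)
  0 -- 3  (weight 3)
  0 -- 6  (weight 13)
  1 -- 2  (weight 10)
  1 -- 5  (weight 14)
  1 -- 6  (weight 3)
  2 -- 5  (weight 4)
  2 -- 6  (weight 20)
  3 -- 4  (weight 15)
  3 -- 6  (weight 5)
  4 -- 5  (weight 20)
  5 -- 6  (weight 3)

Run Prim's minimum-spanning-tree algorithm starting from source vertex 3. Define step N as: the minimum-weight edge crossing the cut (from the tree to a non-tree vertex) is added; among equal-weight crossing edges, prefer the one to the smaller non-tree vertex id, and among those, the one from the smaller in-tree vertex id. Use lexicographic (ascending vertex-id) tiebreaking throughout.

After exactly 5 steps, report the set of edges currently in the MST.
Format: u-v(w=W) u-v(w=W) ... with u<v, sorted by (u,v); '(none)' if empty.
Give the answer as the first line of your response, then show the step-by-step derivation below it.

0-3(w=3) 1-6(w=3) 2-5(w=4) 3-6(w=5) 5-6(w=3)

step 1: add edge 0-3 (w=3); MST = {0-3(w=3)}
step 2: add edge 3-6 (w=5); MST = {0-3(w=3) 3-6(w=5)}
step 3: add edge 1-6 (w=3); MST = {0-3(w=3) 1-6(w=3) 3-6(w=5)}
step 4: add edge 5-6 (w=3); MST = {0-3(w=3) 1-6(w=3) 3-6(w=5) 5-6(w=3)}
step 5: add edge 2-5 (w=4); MST = {0-3(w=3) 1-6(w=3) 2-5(w=4) 3-6(w=5) 5-6(w=3)}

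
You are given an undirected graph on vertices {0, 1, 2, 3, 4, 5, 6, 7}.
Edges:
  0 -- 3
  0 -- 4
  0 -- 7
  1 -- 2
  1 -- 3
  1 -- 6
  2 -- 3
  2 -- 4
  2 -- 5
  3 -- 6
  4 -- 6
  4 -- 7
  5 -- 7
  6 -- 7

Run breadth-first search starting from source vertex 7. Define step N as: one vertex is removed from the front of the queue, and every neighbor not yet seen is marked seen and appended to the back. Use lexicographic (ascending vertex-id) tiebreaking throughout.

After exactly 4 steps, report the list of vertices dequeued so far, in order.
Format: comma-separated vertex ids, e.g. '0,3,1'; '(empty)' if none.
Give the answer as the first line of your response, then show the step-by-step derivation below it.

7,0,4,5

step 1: dequeue 7; queue=[0,4,5,6]; order=7
step 2: dequeue 0; queue=[4,5,6,3]; order=7,0
step 3: dequeue 4; queue=[5,6,3,2]; order=7,0,4
step 4: dequeue 5; queue=[6,3,2]; order=7,0,4,5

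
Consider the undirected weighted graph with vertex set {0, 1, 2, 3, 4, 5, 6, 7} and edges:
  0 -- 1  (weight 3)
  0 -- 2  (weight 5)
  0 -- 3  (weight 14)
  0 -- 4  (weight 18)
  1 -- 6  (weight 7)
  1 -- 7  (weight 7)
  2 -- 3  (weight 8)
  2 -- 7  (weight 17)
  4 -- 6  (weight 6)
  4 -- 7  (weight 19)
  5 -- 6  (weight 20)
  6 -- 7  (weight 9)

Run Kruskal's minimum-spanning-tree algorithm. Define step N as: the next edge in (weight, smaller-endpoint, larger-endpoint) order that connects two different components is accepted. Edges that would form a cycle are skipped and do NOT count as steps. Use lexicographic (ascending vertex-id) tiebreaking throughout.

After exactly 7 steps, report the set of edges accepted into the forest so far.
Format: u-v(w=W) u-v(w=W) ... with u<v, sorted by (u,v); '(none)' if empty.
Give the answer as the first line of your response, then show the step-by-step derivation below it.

0-1(w=3) 0-2(w=5) 1-6(w=7) 1-7(w=7) 2-3(w=8) 4-6(w=6) 5-6(w=20)

step 1: add edge 0-1 (w=3); MST = {0-1(w=3)}
step 2: add edge 0-2 (w=5); MST = {0-1(w=3) 0-2(w=5)}
step 3: add edge 4-6 (w=6); MST = {0-1(w=3) 0-2(w=5) 4-6(w=6)}
step 4: add edge 1-6 (w=7); MST = {0-1(w=3) 0-2(w=5) 1-6(w=7) 4-6(w=6)}
step 5: add edge 1-7 (w=7); MST = {0-1(w=3) 0-2(w=5) 1-6(w=7) 1-7(w=7) 4-6(w=6)}
step 6: add edge 2-3 (w=8); MST = {0-1(w=3) 0-2(w=5) 1-6(w=7) 1-7(w=7) 2-3(w=8) 4-6(w=6)}
step 7: add edge 5-6 (w=20); MST = {0-1(w=3) 0-2(w=5) 1-6(w=7) 1-7(w=7) 2-3(w=8) 4-6(w=6) 5-6(w=20)}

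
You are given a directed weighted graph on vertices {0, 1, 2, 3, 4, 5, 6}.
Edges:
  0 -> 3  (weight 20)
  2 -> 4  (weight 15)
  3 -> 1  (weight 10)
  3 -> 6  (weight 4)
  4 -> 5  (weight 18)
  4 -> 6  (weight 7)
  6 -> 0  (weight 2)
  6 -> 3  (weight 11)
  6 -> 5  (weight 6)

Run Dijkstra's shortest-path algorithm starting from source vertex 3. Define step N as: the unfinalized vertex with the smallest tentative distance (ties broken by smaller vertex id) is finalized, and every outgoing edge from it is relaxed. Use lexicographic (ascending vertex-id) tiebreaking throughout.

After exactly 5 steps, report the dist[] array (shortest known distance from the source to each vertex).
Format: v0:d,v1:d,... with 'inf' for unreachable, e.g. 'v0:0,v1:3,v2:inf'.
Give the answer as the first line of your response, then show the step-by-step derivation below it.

v0:6,v1:10,v2:inf,v3:0,v4:inf,v5:10,v6:4

step 1: dist = v0:inf,v1:10,v2:inf,v3:0,v4:inf,v5:inf,v6:4
step 2: dist = v0:6,v1:10,v2:inf,v3:0,v4:inf,v5:10,v6:4
step 3: dist = v0:6,v1:10,v2:inf,v3:0,v4:inf,v5:10,v6:4
step 4: dist = v0:6,v1:10,v2:inf,v3:0,v4:inf,v5:10,v6:4
step 5: dist = v0:6,v1:10,v2:inf,v3:0,v4:inf,v5:10,v6:4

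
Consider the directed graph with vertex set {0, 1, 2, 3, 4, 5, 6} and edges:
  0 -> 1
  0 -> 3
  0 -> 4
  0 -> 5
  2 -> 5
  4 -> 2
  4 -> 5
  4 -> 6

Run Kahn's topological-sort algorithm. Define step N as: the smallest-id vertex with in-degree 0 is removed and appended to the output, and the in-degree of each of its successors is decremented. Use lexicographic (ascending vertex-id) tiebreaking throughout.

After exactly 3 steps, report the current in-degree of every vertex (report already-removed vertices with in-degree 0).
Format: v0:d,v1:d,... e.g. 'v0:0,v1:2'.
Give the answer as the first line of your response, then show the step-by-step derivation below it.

v0:0,v1:0,v2:1,v3:0,v4:0,v5:2,v6:1

step 1: output 0; order=[0]; indeg=(0,0,1,0,0,2,1)
step 2: output 1; order=[0,1]; indeg=(0,0,1,0,0,2,1)
step 3: output 3; order=[0,1,3]; indeg=(0,0,1,0,0,2,1)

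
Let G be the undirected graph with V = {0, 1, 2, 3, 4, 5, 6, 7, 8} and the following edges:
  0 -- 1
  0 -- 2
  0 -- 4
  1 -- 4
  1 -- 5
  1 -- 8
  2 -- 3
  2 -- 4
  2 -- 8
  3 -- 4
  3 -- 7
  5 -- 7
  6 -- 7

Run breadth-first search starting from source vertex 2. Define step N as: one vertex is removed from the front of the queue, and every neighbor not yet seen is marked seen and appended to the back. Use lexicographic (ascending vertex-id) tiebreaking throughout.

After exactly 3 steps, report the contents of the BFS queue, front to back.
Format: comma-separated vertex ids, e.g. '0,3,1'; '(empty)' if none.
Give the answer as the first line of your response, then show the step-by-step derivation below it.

4,8,1,7

step 1: dequeue 2; queue=[0,3,4,8]; order=2
step 2: dequeue 0; queue=[3,4,8,1]; order=2,0
step 3: dequeue 3; queue=[4,8,1,7]; order=2,0,3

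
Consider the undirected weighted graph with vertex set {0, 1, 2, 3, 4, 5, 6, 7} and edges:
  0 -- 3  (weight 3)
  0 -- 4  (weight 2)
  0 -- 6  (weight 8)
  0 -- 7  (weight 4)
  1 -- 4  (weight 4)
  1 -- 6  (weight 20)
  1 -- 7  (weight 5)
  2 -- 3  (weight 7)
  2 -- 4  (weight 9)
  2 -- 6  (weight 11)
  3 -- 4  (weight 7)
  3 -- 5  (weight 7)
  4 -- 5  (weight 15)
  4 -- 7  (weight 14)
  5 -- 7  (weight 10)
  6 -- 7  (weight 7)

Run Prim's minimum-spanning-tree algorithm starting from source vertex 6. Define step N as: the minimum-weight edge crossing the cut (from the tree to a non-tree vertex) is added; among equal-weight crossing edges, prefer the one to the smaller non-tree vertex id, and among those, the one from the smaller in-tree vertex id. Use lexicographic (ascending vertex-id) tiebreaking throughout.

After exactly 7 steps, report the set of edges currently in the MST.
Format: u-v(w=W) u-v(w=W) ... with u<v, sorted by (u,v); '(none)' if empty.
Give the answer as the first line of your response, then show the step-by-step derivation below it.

0-3(w=3) 0-4(w=2) 0-7(w=4) 1-4(w=4) 2-3(w=7) 3-5(w=7) 6-7(w=7)

step 1: add edge 6-7 (w=7); MST = {6-7(w=7)}
step 2: add edge 0-7 (w=4); MST = {0-7(w=4) 6-7(w=7)}
step 3: add edge 0-4 (w=2); MST = {0-4(w=2) 0-7(w=4) 6-7(w=7)}
step 4: add edge 0-3 (w=3); MST = {0-3(w=3) 0-4(w=2) 0-7(w=4) 6-7(w=7)}
step 5: add edge 1-4 (w=4); MST = {0-3(w=3) 0-4(w=2) 0-7(w=4) 1-4(w=4) 6-7(w=7)}
step 6: add edge 2-3 (w=7); MST = {0-3(w=3) 0-4(w=2) 0-7(w=4) 1-4(w=4) 2-3(w=7) 6-7(w=7)}
step 7: add edge 3-5 (w=7); MST = {0-3(w=3) 0-4(w=2) 0-7(w=4) 1-4(w=4) 2-3(w=7) 3-5(w=7) 6-7(w=7)}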